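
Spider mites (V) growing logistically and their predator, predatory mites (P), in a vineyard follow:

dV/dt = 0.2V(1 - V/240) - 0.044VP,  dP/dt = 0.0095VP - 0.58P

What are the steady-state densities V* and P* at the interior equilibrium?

From dP/dt = 0 with P > 0: 0.0095V* = 0.58, so V* = 61.1.
Substitute into dV/dt = 0: 0.2(1 - 61.1/240) = 0.044P*.
The bracket is 0.746, giving P* = 0.149/0.044 = 3.39.

V* ≈ 61.1, P* ≈ 3.39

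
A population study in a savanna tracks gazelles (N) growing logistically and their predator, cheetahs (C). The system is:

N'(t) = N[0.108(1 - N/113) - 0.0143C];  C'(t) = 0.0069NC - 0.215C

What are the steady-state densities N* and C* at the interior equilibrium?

From dC/dt = 0 with C > 0: 0.0069N* = 0.215, so N* = 31.2.
Substitute into dN/dt = 0: 0.108(1 - 31.2/113) = 0.0143C*.
The bracket is 0.724, giving C* = 0.0782/0.0143 = 5.47.

N* ≈ 31.2, C* ≈ 5.47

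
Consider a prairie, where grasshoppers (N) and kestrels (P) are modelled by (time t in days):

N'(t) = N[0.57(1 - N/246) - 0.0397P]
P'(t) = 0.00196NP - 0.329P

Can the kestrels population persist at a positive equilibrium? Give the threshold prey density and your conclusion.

The predator equation gives dP/dt > 0 only when N > 0.329/0.00196 = 168.
Without the predator, N → K = 246. Since 246 > 168, the predator can invade and persist.

Threshold N = 168; K > 168, so yes, the predator persists.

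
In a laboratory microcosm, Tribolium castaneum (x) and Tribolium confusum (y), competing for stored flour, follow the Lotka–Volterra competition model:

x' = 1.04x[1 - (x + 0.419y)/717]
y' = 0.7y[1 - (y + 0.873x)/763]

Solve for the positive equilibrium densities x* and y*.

x* ≈ 626, y* ≈ 216

Setting both brackets to zero gives the nullclines x + 0.419y = 717 and 0.873x + y = 763.
Substituting y = 763 - 0.873x into the first: x(1 - 0.419·0.873) = 717 - 0.419·763.
So x* = 397/0.634 = 626, and then y* = 763 - 0.873·626 = 216.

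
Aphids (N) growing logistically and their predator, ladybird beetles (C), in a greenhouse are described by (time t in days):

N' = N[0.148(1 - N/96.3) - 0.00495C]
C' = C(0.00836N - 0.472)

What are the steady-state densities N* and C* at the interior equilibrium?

N* ≈ 56.5, C* ≈ 12.4

From dC/dt = 0 with C > 0: 0.00836N* = 0.472, so N* = 56.5.
Substitute into dN/dt = 0: 0.148(1 - 56.5/96.3) = 0.00495C*.
The bracket is 0.414, giving C* = 0.0612/0.00495 = 12.4.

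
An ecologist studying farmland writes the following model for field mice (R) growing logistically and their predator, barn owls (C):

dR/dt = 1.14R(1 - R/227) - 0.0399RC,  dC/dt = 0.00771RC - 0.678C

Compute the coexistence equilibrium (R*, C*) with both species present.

R* ≈ 87.9, C* ≈ 17.5

From dC/dt = 0 with C > 0: 0.00771R* = 0.678, so R* = 87.9.
Substitute into dR/dt = 0: 1.14(1 - 87.9/227) = 0.0399C*.
The bracket is 0.613, giving C* = 0.698/0.0399 = 17.5.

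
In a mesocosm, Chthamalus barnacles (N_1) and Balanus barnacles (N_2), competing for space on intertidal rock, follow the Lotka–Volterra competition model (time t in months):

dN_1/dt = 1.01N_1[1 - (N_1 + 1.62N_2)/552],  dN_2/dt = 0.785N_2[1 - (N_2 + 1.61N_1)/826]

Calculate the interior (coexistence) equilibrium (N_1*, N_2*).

Setting both brackets to zero gives the nullclines N_1 + 1.62N_2 = 552 and 1.61N_1 + N_2 = 826.
Substituting N_2 = 826 - 1.61N_1 into the first: N_1(1 - 1.62·1.61) = 552 - 1.62·826.
So N_1* = -786/-1.61 = 489, and then N_2* = 826 - 1.61·489 = 39.

N_1* ≈ 489, N_2* ≈ 39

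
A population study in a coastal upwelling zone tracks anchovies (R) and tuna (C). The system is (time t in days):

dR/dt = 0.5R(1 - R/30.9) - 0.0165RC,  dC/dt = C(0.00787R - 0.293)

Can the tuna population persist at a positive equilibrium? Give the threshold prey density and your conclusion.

The predator equation gives dC/dt > 0 only when R > 0.293/0.00787 = 37.2.
Without the predator, R → K = 30.9. Since 30.9 < 37.2, the predator cannot invade.

Threshold R = 37.2; K < 37.2, so no, the predator goes extinct.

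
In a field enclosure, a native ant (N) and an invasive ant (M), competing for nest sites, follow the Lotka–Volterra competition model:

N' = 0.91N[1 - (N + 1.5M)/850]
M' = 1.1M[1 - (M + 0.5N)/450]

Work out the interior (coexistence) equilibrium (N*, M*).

N* ≈ 700, M* ≈ 100

Setting both brackets to zero gives the nullclines N + 1.5M = 850 and 0.5N + M = 450.
Substituting M = 450 - 0.5N into the first: N(1 - 1.5·0.5) = 850 - 1.5·450.
So N* = 175/0.25 = 700, and then M* = 450 - 0.5·700 = 100.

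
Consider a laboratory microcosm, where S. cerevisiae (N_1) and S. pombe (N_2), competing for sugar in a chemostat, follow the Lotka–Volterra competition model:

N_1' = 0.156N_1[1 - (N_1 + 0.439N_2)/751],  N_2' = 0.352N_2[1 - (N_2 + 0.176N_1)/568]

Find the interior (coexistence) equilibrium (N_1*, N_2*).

N_1* ≈ 544, N_2* ≈ 472

Setting both brackets to zero gives the nullclines N_1 + 0.439N_2 = 751 and 0.176N_1 + N_2 = 568.
Substituting N_2 = 568 - 0.176N_1 into the first: N_1(1 - 0.439·0.176) = 751 - 0.439·568.
So N_1* = 502/0.923 = 544, and then N_2* = 568 - 0.176·544 = 472.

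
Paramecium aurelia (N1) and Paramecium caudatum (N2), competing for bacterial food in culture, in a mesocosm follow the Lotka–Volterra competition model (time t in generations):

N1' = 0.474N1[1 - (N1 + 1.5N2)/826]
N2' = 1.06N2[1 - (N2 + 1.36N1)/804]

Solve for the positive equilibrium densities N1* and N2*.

Setting both brackets to zero gives the nullclines N1 + 1.5N2 = 826 and 1.36N1 + N2 = 804.
Substituting N2 = 804 - 1.36N1 into the first: N1(1 - 1.5·1.36) = 826 - 1.5·804.
So N1* = -380/-1.04 = 365, and then N2* = 804 - 1.36·365 = 307.

N1* ≈ 365, N2* ≈ 307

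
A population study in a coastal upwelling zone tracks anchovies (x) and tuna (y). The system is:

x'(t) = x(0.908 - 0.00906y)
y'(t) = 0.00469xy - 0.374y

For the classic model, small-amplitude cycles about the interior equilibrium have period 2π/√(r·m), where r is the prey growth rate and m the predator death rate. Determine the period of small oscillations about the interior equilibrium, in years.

T ≈ 10.8 years

Here r = 0.908 and m = 0.374, so r·m = 0.34.
ω = √0.34 = 0.583 per year, hence T = 2π/ω ≈ 10.8 years.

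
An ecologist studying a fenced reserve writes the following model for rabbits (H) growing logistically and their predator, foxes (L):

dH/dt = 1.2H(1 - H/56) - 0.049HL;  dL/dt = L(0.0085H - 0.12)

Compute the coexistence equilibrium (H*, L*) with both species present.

From dL/dt = 0 with L > 0: 0.0085H* = 0.12, so H* = 14.1.
Substitute into dH/dt = 0: 1.2(1 - 14.1/56) = 0.049L*.
The bracket is 0.748, giving L* = 0.897/0.049 = 18.3.

H* ≈ 14.1, L* ≈ 18.3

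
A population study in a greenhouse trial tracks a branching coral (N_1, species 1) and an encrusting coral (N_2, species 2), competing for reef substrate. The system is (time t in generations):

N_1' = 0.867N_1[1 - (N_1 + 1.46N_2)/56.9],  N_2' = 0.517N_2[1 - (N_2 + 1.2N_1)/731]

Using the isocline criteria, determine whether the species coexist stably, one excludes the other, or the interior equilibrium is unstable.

Compare the nullcline intercepts: K1/α12 = 56.9/1.46 = 39 < K2 = 731; K2/α21 = 731/1.2 = 609 > K1 = 56.9.
Since the inequalities point opposite ways, species 2 can invade but species 1 cannot.

species 2 excludes species 1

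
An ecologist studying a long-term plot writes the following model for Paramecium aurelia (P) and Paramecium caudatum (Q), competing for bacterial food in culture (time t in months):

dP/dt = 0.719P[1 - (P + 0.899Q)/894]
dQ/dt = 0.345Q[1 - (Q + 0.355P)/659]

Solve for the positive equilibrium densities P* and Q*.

Setting both brackets to zero gives the nullclines P + 0.899Q = 894 and 0.355P + Q = 659.
Substituting Q = 659 - 0.355P into the first: P(1 - 0.899·0.355) = 894 - 0.899·659.
So P* = 302/0.681 = 443, and then Q* = 659 - 0.355·443 = 502.

P* ≈ 443, Q* ≈ 502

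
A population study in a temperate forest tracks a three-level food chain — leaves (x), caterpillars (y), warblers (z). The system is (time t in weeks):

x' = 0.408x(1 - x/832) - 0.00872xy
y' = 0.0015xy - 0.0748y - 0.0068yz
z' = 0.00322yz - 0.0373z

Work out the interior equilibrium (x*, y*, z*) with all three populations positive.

x* ≈ 626, y* ≈ 11.6, z* ≈ 127

From dz/dt = 0: 0.00322y* = 0.0373, so y* = 11.6.
From dx/dt = 0: 0.408(1 - x*/832) = 0.00872·11.6, giving x* = 832·(1 - 0.248) = 626.
From dy/dt = 0: 0.0015·626 - 0.0748 = 0.0068z*, so z* = 0.864/0.0068 = 127.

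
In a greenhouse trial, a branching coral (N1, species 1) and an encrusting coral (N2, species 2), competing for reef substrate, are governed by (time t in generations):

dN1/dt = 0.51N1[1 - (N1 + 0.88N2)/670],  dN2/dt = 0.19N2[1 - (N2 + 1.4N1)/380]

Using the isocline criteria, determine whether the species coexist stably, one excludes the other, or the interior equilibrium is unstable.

species 1 excludes species 2

Compare the nullcline intercepts: K1/α12 = 670/0.88 = 761 > K2 = 380; K2/α21 = 380/1.4 = 271 < K1 = 670.
Since the inequalities point opposite ways, species 1 can invade but species 2 cannot.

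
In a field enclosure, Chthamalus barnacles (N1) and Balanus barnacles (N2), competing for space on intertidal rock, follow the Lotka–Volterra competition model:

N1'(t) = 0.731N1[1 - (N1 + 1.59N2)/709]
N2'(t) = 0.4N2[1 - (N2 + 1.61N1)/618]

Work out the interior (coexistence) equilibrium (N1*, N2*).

Setting both brackets to zero gives the nullclines N1 + 1.59N2 = 709 and 1.61N1 + N2 = 618.
Substituting N2 = 618 - 1.61N1 into the first: N1(1 - 1.59·1.61) = 709 - 1.59·618.
So N1* = -274/-1.56 = 175, and then N2* = 618 - 1.61·175 = 336.

N1* ≈ 175, N2* ≈ 336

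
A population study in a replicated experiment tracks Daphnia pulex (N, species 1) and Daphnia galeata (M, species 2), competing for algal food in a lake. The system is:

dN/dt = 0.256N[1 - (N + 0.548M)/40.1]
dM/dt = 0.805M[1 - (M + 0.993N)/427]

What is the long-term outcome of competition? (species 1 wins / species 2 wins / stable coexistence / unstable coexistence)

species 2 excludes species 1

Compare the nullcline intercepts: K1/α12 = 40.1/0.548 = 73.2 < K2 = 427; K2/α21 = 427/0.993 = 430 > K1 = 40.1.
Since the inequalities point opposite ways, species 2 can invade but species 1 cannot.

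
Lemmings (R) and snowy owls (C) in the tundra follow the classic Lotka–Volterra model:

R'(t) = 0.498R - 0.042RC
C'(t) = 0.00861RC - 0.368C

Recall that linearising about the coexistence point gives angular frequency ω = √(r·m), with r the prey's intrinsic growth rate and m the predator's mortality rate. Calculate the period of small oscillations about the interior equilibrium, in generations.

T ≈ 14.7 generations

Here r = 0.498 and m = 0.368, so r·m = 0.183.
ω = √0.183 = 0.428 per generation, hence T = 2π/ω ≈ 14.7 generations.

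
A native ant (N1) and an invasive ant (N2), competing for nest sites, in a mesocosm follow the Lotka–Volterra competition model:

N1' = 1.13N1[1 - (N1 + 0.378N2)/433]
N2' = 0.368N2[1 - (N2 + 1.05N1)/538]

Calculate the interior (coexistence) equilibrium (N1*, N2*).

Setting both brackets to zero gives the nullclines N1 + 0.378N2 = 433 and 1.05N1 + N2 = 538.
Substituting N2 = 538 - 1.05N1 into the first: N1(1 - 0.378·1.05) = 433 - 0.378·538.
So N1* = 230/0.603 = 381, and then N2* = 538 - 1.05·381 = 138.

N1* ≈ 381, N2* ≈ 138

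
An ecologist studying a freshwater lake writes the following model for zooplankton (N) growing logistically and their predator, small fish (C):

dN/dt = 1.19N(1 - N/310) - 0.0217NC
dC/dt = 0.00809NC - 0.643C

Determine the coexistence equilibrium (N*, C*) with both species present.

From dC/dt = 0 with C > 0: 0.00809N* = 0.643, so N* = 79.5.
Substitute into dN/dt = 0: 1.19(1 - 79.5/310) = 0.0217C*.
The bracket is 0.744, giving C* = 0.885/0.0217 = 40.8.

N* ≈ 79.5, C* ≈ 40.8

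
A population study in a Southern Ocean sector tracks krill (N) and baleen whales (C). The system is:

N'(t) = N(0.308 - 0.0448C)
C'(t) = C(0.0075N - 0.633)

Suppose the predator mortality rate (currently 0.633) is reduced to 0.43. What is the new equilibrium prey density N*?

At the interior fixed point, setting dC/dt = 0 with C > 0 fixes N* = (predator death rate)/(NC coefficient) — independent of the other coefficients.
With the change, N* = 0.43/0.0075 = 57.3; it falls from 84.4.

N* ≈ 57.3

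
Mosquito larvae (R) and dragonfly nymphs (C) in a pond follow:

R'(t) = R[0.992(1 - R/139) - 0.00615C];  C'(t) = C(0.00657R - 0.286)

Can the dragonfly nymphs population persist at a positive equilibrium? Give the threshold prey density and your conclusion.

Threshold R = 43.5; K > 43.5, so yes, the predator persists.

The predator equation gives dC/dt > 0 only when R > 0.286/0.00657 = 43.5.
Without the predator, R → K = 139. Since 139 > 43.5, the predator can invade and persist.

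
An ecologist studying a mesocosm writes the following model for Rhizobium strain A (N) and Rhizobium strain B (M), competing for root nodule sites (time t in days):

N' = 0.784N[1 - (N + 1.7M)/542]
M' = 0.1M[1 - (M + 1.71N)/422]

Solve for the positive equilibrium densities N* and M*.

Setting both brackets to zero gives the nullclines N + 1.7M = 542 and 1.71N + M = 422.
Substituting M = 422 - 1.71N into the first: N(1 - 1.7·1.71) = 542 - 1.7·422.
So N* = -175/-1.91 = 92, and then M* = 422 - 1.71·92 = 265.

N* ≈ 92, M* ≈ 265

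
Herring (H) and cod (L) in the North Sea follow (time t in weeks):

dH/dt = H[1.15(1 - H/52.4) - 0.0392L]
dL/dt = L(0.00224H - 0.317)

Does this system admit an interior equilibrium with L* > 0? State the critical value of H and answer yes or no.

The predator equation gives dL/dt > 0 only when H > 0.317/0.00224 = 142.
Without the predator, H → K = 52.4. Since 52.4 < 142, the predator cannot invade.

Threshold H = 142; K < 142, so no, the predator goes extinct.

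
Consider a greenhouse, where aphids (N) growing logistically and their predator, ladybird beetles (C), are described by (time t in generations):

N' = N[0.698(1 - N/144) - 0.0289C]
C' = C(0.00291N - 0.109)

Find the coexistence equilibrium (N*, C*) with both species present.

From dC/dt = 0 with C > 0: 0.00291N* = 0.109, so N* = 37.5.
Substitute into dN/dt = 0: 0.698(1 - 37.5/144) = 0.0289C*.
The bracket is 0.74, giving C* = 0.516/0.0289 = 17.9.

N* ≈ 37.5, C* ≈ 17.9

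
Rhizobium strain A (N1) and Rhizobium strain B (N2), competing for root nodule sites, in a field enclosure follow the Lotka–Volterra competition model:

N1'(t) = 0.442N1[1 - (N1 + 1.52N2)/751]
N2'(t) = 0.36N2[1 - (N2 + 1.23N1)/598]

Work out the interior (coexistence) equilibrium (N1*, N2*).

Setting both brackets to zero gives the nullclines N1 + 1.52N2 = 751 and 1.23N1 + N2 = 598.
Substituting N2 = 598 - 1.23N1 into the first: N1(1 - 1.52·1.23) = 751 - 1.52·598.
So N1* = -158/-0.87 = 182, and then N2* = 598 - 1.23·182 = 375.

N1* ≈ 182, N2* ≈ 375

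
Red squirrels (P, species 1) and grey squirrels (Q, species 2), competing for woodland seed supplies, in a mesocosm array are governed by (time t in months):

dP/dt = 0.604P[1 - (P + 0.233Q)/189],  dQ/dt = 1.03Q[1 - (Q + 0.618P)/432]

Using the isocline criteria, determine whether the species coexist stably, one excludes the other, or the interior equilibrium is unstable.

Compare the nullcline intercepts: K1/α12 = 189/0.233 = 811 > K2 = 432; K2/α21 = 432/0.618 = 699 > K1 = 189.
Since both inequalities hold, each species can invade when rare, so the interior equilibrium is stable.

stable coexistence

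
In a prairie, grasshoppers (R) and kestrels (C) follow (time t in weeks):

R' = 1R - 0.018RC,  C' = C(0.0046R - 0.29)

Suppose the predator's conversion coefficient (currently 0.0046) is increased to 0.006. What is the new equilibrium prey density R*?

At the interior fixed point, setting dC/dt = 0 with C > 0 fixes R* = (predator death rate)/(RC coefficient) — independent of the other coefficients.
With the change, R* = 0.29/0.006 = 48.3; it falls from 63.

R* ≈ 48.3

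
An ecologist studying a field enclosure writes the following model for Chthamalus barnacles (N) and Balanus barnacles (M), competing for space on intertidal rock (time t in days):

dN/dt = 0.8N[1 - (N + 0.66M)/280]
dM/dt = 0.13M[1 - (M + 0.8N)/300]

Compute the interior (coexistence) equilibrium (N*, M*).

Setting both brackets to zero gives the nullclines N + 0.66M = 280 and 0.8N + M = 300.
Substituting M = 300 - 0.8N into the first: N(1 - 0.66·0.8) = 280 - 0.66·300.
So N* = 82/0.472 = 174, and then M* = 300 - 0.8·174 = 161.

N* ≈ 174, M* ≈ 161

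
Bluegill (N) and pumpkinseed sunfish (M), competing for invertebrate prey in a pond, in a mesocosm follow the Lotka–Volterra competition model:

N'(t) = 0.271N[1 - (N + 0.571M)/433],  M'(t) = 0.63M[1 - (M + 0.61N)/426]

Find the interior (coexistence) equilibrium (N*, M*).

Setting both brackets to zero gives the nullclines N + 0.571M = 433 and 0.61N + M = 426.
Substituting M = 426 - 0.61N into the first: N(1 - 0.571·0.61) = 433 - 0.571·426.
So N* = 190/0.652 = 291, and then M* = 426 - 0.61·291 = 248.

N* ≈ 291, M* ≈ 248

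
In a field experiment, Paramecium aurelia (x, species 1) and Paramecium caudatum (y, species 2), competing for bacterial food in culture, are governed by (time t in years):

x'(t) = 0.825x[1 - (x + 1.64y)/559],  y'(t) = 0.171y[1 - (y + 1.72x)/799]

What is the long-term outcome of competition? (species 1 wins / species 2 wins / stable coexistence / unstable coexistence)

unstable coexistence (outcome depends on initial conditions)

Compare the nullcline intercepts: K1/α12 = 559/1.64 = 341 < K2 = 799; K2/α21 = 799/1.72 = 465 < K1 = 559.
Since both are reversed, neither can invade when rare; the interior point is a saddle.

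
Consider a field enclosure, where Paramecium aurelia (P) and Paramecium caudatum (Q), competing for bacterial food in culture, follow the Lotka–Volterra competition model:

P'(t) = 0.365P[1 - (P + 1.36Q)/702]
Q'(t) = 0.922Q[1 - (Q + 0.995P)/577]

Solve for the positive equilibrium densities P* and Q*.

Setting both brackets to zero gives the nullclines P + 1.36Q = 702 and 0.995P + Q = 577.
Substituting Q = 577 - 0.995P into the first: P(1 - 1.36·0.995) = 702 - 1.36·577.
So P* = -82.7/-0.353 = 234, and then Q* = 577 - 0.995·234 = 344.

P* ≈ 234, Q* ≈ 344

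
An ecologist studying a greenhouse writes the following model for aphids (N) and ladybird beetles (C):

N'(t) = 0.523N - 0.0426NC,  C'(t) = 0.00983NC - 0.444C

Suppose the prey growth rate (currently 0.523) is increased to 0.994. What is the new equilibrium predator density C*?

At the interior fixed point, setting dN/dt = 0 with N > 0 fixes C* = (prey growth rate)/(NC coefficient) — independent of the other coefficients.
With the change, C* = 0.994/0.0426 = 23.3; it rises from 12.3.

C* ≈ 23.3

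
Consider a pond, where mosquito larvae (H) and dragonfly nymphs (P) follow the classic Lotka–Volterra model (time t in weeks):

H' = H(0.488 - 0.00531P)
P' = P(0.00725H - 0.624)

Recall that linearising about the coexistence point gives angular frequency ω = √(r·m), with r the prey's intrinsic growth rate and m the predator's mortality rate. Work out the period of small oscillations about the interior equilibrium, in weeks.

T ≈ 11.4 weeks

Here r = 0.488 and m = 0.624, so r·m = 0.305.
ω = √0.305 = 0.552 per week, hence T = 2π/ω ≈ 11.4 weeks.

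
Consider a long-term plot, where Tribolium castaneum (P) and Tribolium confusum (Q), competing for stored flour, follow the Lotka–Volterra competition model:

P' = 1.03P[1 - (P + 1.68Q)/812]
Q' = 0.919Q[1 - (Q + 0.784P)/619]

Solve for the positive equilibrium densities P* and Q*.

P* ≈ 719, Q* ≈ 55.5

Setting both brackets to zero gives the nullclines P + 1.68Q = 812 and 0.784P + Q = 619.
Substituting Q = 619 - 0.784P into the first: P(1 - 1.68·0.784) = 812 - 1.68·619.
So P* = -228/-0.317 = 719, and then Q* = 619 - 0.784·719 = 55.5.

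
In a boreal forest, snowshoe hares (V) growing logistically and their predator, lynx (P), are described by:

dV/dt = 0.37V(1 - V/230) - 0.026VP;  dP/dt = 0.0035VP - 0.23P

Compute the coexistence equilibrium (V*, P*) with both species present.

V* ≈ 65.7, P* ≈ 10.2

From dP/dt = 0 with P > 0: 0.0035V* = 0.23, so V* = 65.7.
Substitute into dV/dt = 0: 0.37(1 - 65.7/230) = 0.026P*.
The bracket is 0.714, giving P* = 0.264/0.026 = 10.2.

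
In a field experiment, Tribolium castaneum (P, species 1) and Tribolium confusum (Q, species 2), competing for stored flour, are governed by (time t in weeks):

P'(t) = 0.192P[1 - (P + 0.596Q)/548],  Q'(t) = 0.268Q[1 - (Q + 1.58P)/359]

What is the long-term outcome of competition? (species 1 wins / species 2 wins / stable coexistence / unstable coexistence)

species 1 excludes species 2

Compare the nullcline intercepts: K1/α12 = 548/0.596 = 919 > K2 = 359; K2/α21 = 359/1.58 = 227 < K1 = 548.
Since the inequalities point opposite ways, species 1 can invade but species 2 cannot.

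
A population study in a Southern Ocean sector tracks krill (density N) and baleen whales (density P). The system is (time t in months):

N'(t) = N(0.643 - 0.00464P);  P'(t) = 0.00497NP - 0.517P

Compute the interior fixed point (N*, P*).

Set dP/dt = 0 with P > 0: 0.00497N - 0.517 = 0, so N* = 0.517/0.00497 = 104.
Set dN/dt = 0 with N > 0: 0.643 - 0.00464P = 0, so P* = 0.643/0.00464 = 139.

N* ≈ 104, P* ≈ 139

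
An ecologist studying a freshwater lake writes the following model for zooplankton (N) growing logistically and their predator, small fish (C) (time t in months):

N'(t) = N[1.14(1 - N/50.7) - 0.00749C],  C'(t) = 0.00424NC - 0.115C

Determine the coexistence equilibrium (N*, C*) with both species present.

N* ≈ 27.1, C* ≈ 70.8

From dC/dt = 0 with C > 0: 0.00424N* = 0.115, so N* = 27.1.
Substitute into dN/dt = 0: 1.14(1 - 27.1/50.7) = 0.00749C*.
The bracket is 0.465, giving C* = 0.53/0.00749 = 70.8.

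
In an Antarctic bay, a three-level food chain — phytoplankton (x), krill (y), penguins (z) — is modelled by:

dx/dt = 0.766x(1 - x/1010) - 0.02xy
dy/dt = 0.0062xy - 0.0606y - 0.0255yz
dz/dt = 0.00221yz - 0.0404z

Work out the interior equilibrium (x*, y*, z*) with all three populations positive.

From dz/dt = 0: 0.00221y* = 0.0404, so y* = 18.3.
From dx/dt = 0: 0.766(1 - x*/1010) = 0.02·18.3, giving x* = 1010·(1 - 0.477) = 528.
From dy/dt = 0: 0.0062·528 - 0.0606 = 0.0255z*, so z* = 3.21/0.0255 = 126.

x* ≈ 528, y* ≈ 18.3, z* ≈ 126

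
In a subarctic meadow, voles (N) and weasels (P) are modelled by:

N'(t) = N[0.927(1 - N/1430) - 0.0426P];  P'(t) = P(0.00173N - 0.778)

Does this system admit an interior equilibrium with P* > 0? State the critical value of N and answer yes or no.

The predator equation gives dP/dt > 0 only when N > 0.778/0.00173 = 450.
Without the predator, N → K = 1430. Since 1430 > 450, the predator can invade and persist.

Threshold N = 450; K > 450, so yes, the predator persists.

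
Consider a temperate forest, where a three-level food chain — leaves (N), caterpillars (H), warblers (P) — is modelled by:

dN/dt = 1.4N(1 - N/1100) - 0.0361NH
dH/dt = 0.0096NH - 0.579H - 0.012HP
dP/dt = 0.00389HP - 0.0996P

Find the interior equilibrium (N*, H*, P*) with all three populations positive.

N* ≈ 374, H* ≈ 25.6, P* ≈ 251

From dP/dt = 0: 0.00389H* = 0.0996, so H* = 25.6.
From dN/dt = 0: 1.4(1 - N*/1100) = 0.0361·25.6, giving N* = 1100·(1 - 0.66) = 374.
From dH/dt = 0: 0.0096·374 - 0.579 = 0.012P*, so P* = 3.01/0.012 = 251.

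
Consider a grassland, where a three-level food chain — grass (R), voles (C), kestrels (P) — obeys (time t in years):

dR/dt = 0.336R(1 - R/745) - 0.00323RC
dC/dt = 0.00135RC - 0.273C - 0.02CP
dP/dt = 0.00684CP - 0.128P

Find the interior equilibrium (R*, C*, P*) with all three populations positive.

R* ≈ 611, C* ≈ 18.7, P* ≈ 27.6

From dP/dt = 0: 0.00684C* = 0.128, so C* = 18.7.
From dR/dt = 0: 0.336(1 - R*/745) = 0.00323·18.7, giving R* = 745·(1 - 0.18) = 611.
From dC/dt = 0: 0.00135·611 - 0.273 = 0.02P*, so P* = 0.552/0.02 = 27.6.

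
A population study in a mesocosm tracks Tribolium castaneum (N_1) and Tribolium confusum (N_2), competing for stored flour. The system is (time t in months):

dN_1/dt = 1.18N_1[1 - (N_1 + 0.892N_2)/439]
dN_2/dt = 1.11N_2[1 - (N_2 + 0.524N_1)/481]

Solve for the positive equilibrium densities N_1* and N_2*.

N_1* ≈ 18.7, N_2* ≈ 471

Setting both brackets to zero gives the nullclines N_1 + 0.892N_2 = 439 and 0.524N_1 + N_2 = 481.
Substituting N_2 = 481 - 0.524N_1 into the first: N_1(1 - 0.892·0.524) = 439 - 0.892·481.
So N_1* = 9.95/0.533 = 18.7, and then N_2* = 481 - 0.524·18.7 = 471.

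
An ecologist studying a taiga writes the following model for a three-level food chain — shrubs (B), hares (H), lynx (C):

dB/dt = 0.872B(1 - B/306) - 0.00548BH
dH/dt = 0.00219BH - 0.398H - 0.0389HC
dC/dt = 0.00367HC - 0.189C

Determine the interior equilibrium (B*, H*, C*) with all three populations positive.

B* ≈ 207, H* ≈ 51.5, C* ≈ 1.42

From dC/dt = 0: 0.00367H* = 0.189, so H* = 51.5.
From dB/dt = 0: 0.872(1 - B*/306) = 0.00548·51.5, giving B* = 306·(1 - 0.324) = 207.
From dH/dt = 0: 0.00219·207 - 0.398 = 0.0389C*, so C* = 0.0553/0.0389 = 1.42.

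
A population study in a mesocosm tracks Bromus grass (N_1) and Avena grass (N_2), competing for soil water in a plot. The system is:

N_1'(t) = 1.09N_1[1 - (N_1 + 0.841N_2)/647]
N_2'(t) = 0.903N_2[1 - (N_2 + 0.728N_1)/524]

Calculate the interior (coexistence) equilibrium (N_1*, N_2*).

Setting both brackets to zero gives the nullclines N_1 + 0.841N_2 = 647 and 0.728N_1 + N_2 = 524.
Substituting N_2 = 524 - 0.728N_1 into the first: N_1(1 - 0.841·0.728) = 647 - 0.841·524.
So N_1* = 206/0.388 = 532, and then N_2* = 524 - 0.728·532 = 137.

N_1* ≈ 532, N_2* ≈ 137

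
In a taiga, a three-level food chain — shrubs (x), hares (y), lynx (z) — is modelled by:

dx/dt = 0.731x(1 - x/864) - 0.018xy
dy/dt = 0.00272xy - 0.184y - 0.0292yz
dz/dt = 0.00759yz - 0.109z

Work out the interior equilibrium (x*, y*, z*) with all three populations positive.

x* ≈ 558, y* ≈ 14.4, z* ≈ 45.7

From dz/dt = 0: 0.00759y* = 0.109, so y* = 14.4.
From dx/dt = 0: 0.731(1 - x*/864) = 0.018·14.4, giving x* = 864·(1 - 0.354) = 558.
From dy/dt = 0: 0.00272·558 - 0.184 = 0.0292z*, so z* = 1.34/0.0292 = 45.7.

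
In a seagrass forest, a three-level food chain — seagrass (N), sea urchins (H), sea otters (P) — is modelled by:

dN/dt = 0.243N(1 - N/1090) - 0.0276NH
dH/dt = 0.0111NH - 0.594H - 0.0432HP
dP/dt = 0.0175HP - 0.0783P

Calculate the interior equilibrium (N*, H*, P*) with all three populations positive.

From dP/dt = 0: 0.0175H* = 0.0783, so H* = 4.47.
From dN/dt = 0: 0.243(1 - N*/1090) = 0.0276·4.47, giving N* = 1090·(1 - 0.508) = 536.
From dH/dt = 0: 0.0111·536 - 0.594 = 0.0432P*, so P* = 5.36/0.0432 = 124.

N* ≈ 536, H* ≈ 4.47, P* ≈ 124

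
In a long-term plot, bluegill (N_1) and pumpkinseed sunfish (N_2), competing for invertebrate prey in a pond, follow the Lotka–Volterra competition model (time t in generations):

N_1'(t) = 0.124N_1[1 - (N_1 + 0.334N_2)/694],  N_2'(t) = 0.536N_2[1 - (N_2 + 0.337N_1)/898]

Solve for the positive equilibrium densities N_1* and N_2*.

Setting both brackets to zero gives the nullclines N_1 + 0.334N_2 = 694 and 0.337N_1 + N_2 = 898.
Substituting N_2 = 898 - 0.337N_1 into the first: N_1(1 - 0.334·0.337) = 694 - 0.334·898.
So N_1* = 394/0.887 = 444, and then N_2* = 898 - 0.337·444 = 748.

N_1* ≈ 444, N_2* ≈ 748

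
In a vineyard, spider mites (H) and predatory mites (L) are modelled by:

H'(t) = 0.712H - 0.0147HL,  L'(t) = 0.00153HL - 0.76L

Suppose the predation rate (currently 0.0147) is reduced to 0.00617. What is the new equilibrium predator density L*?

L* ≈ 115

At the interior fixed point, setting dH/dt = 0 with H > 0 fixes L* = (prey growth rate)/(HL coefficient) — independent of the other coefficients.
With the change, L* = 0.712/0.00617 = 115; it rises from 48.4.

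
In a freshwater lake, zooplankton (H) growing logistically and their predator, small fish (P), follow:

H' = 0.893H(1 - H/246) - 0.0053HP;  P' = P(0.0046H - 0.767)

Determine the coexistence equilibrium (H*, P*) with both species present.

H* ≈ 167, P* ≈ 54.3

From dP/dt = 0 with P > 0: 0.0046H* = 0.767, so H* = 167.
Substitute into dH/dt = 0: 0.893(1 - 167/246) = 0.0053P*.
The bracket is 0.322, giving P* = 0.288/0.0053 = 54.3.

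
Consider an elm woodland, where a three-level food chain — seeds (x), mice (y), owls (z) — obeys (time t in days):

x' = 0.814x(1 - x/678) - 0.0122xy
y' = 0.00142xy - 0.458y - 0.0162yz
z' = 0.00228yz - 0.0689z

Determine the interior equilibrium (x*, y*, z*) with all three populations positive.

x* ≈ 371, y* ≈ 30.2, z* ≈ 4.24

From dz/dt = 0: 0.00228y* = 0.0689, so y* = 30.2.
From dx/dt = 0: 0.814(1 - x*/678) = 0.0122·30.2, giving x* = 678·(1 - 0.453) = 371.
From dy/dt = 0: 0.00142·371 - 0.458 = 0.0162z*, so z* = 0.0687/0.0162 = 4.24.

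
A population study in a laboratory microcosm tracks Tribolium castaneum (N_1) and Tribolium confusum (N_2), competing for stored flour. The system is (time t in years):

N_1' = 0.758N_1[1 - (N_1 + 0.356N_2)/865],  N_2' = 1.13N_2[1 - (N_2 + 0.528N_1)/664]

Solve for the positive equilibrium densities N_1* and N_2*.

N_1* ≈ 774, N_2* ≈ 255

Setting both brackets to zero gives the nullclines N_1 + 0.356N_2 = 865 and 0.528N_1 + N_2 = 664.
Substituting N_2 = 664 - 0.528N_1 into the first: N_1(1 - 0.356·0.528) = 865 - 0.356·664.
So N_1* = 629/0.812 = 774, and then N_2* = 664 - 0.528·774 = 255.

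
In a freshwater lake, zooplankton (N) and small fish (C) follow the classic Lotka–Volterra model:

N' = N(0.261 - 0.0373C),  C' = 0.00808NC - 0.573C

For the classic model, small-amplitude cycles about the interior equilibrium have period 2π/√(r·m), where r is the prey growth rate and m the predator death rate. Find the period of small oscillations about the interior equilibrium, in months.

Here r = 0.261 and m = 0.573, so r·m = 0.15.
ω = √0.15 = 0.387 per month, hence T = 2π/ω ≈ 16.2 months.

T ≈ 16.2 months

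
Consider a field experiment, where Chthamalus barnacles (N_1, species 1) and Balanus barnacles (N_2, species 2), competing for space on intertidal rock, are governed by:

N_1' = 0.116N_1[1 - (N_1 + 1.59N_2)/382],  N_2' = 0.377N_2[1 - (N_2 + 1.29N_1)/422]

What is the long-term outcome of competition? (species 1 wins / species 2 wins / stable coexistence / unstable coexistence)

unstable coexistence (outcome depends on initial conditions)

Compare the nullcline intercepts: K1/α12 = 382/1.59 = 240 < K2 = 422; K2/α21 = 422/1.29 = 327 < K1 = 382.
Since both are reversed, neither can invade when rare; the interior point is a saddle.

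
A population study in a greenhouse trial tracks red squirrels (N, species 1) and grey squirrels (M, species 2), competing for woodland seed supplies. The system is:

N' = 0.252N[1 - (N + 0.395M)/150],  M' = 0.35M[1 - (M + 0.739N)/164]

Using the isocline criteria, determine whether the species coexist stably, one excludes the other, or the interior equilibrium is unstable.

Compare the nullcline intercepts: K1/α12 = 150/0.395 = 380 > K2 = 164; K2/α21 = 164/0.739 = 222 > K1 = 150.
Since both inequalities hold, each species can invade when rare, so the interior equilibrium is stable.

stable coexistence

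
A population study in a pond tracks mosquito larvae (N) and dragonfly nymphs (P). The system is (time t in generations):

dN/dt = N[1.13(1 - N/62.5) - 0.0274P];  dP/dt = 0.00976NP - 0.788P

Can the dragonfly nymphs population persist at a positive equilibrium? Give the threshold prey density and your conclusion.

The predator equation gives dP/dt > 0 only when N > 0.788/0.00976 = 80.7.
Without the predator, N → K = 62.5. Since 62.5 < 80.7, the predator cannot invade.

Threshold N = 80.7; K < 80.7, so no, the predator goes extinct.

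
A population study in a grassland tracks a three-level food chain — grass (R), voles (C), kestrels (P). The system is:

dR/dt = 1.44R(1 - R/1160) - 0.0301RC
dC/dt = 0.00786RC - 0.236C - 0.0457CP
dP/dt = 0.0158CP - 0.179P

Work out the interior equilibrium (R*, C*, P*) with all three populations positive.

From dP/dt = 0: 0.0158C* = 0.179, so C* = 11.3.
From dR/dt = 0: 1.44(1 - R*/1160) = 0.0301·11.3, giving R* = 1160·(1 - 0.237) = 885.
From dC/dt = 0: 0.00786·885 - 0.236 = 0.0457P*, so P* = 6.72/0.0457 = 147.

R* ≈ 885, C* ≈ 11.3, P* ≈ 147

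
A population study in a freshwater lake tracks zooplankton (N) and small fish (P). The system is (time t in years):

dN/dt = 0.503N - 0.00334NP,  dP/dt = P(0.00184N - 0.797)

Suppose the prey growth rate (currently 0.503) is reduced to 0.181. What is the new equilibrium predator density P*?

P* ≈ 54.2

At the interior fixed point, setting dN/dt = 0 with N > 0 fixes P* = (prey growth rate)/(NP coefficient) — independent of the other coefficients.
With the change, P* = 0.181/0.00334 = 54.2; it falls from 151.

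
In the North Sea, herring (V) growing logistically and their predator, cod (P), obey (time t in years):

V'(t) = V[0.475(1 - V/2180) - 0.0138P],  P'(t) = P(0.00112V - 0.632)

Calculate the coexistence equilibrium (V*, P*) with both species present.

V* ≈ 564, P* ≈ 25.5

From dP/dt = 0 with P > 0: 0.00112V* = 0.632, so V* = 564.
Substitute into dV/dt = 0: 0.475(1 - 564/2180) = 0.0138P*.
The bracket is 0.741, giving P* = 0.352/0.0138 = 25.5.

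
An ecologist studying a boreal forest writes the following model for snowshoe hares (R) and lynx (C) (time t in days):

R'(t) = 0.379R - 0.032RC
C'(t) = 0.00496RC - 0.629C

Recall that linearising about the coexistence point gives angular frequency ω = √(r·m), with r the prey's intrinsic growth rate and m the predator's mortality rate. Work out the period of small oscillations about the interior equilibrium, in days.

Here r = 0.379 and m = 0.629, so r·m = 0.238.
ω = √0.238 = 0.488 per day, hence T = 2π/ω ≈ 12.9 days.

T ≈ 12.9 days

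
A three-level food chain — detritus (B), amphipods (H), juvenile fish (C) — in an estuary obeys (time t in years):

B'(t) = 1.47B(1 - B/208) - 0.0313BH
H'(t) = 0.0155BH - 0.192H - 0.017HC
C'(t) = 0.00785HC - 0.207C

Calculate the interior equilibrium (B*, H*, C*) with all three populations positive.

From dC/dt = 0: 0.00785H* = 0.207, so H* = 26.4.
From dB/dt = 0: 1.47(1 - B*/208) = 0.0313·26.4, giving B* = 208·(1 - 0.561) = 91.2.
From dH/dt = 0: 0.0155·91.2 - 0.192 = 0.017C*, so C* = 1.22/0.017 = 71.9.

B* ≈ 91.2, H* ≈ 26.4, C* ≈ 71.9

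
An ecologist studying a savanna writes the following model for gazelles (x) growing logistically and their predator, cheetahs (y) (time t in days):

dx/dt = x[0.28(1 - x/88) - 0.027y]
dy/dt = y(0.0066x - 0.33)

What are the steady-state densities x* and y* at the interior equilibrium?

x* ≈ 50, y* ≈ 4.48

From dy/dt = 0 with y > 0: 0.0066x* = 0.33, so x* = 50.
Substitute into dx/dt = 0: 0.28(1 - 50/88) = 0.027y*.
The bracket is 0.432, giving y* = 0.121/0.027 = 4.48.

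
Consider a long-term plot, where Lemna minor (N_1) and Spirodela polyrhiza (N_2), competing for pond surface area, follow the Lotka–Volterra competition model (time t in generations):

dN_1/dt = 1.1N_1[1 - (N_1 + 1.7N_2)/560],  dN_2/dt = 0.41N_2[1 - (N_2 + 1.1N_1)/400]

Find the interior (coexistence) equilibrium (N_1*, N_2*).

Setting both brackets to zero gives the nullclines N_1 + 1.7N_2 = 560 and 1.1N_1 + N_2 = 400.
Substituting N_2 = 400 - 1.1N_1 into the first: N_1(1 - 1.7·1.1) = 560 - 1.7·400.
So N_1* = -120/-0.87 = 138, and then N_2* = 400 - 1.1·138 = 248.

N_1* ≈ 138, N_2* ≈ 248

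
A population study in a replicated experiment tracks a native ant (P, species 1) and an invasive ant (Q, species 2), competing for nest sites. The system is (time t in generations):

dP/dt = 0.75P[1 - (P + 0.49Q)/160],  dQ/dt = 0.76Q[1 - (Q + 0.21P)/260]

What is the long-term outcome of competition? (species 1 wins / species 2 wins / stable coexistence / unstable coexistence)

Compare the nullcline intercepts: K1/α12 = 160/0.49 = 327 > K2 = 260; K2/α21 = 260/0.21 = 1240 > K1 = 160.
Since both inequalities hold, each species can invade when rare, so the interior equilibrium is stable.

stable coexistence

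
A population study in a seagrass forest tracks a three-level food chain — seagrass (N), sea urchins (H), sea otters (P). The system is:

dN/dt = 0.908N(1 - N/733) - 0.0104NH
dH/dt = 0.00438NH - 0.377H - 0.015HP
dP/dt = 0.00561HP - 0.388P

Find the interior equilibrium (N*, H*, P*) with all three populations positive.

N* ≈ 152, H* ≈ 69.2, P* ≈ 19.4

From dP/dt = 0: 0.00561H* = 0.388, so H* = 69.2.
From dN/dt = 0: 0.908(1 - N*/733) = 0.0104·69.2, giving N* = 733·(1 - 0.792) = 152.
From dH/dt = 0: 0.00438·152 - 0.377 = 0.015P*, so P* = 0.29/0.015 = 19.4.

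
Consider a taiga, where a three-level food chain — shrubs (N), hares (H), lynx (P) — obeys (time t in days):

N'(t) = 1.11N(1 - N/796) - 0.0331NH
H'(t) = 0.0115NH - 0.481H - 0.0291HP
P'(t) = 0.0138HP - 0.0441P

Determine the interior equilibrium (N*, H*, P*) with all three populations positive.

From dP/dt = 0: 0.0138H* = 0.0441, so H* = 3.2.
From dN/dt = 0: 1.11(1 - N*/796) = 0.0331·3.2, giving N* = 796·(1 - 0.0953) = 720.
From dH/dt = 0: 0.0115·720 - 0.481 = 0.0291P*, so P* = 7.8/0.0291 = 268.

N* ≈ 720, H* ≈ 3.2, P* ≈ 268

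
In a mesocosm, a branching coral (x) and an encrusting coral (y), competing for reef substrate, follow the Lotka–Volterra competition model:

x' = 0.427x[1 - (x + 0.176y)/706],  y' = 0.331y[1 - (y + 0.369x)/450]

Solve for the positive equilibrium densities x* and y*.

Setting both brackets to zero gives the nullclines x + 0.176y = 706 and 0.369x + y = 450.
Substituting y = 450 - 0.369x into the first: x(1 - 0.176·0.369) = 706 - 0.176·450.
So x* = 627/0.935 = 670, and then y* = 450 - 0.369·670 = 203.

x* ≈ 670, y* ≈ 203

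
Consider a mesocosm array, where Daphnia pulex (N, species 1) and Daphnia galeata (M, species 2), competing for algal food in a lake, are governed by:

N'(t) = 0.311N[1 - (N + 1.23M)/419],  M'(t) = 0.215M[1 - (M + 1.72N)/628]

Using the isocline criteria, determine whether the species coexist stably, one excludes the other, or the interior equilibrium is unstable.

unstable coexistence (outcome depends on initial conditions)

Compare the nullcline intercepts: K1/α12 = 419/1.23 = 341 < K2 = 628; K2/α21 = 628/1.72 = 365 < K1 = 419.
Since both are reversed, neither can invade when rare; the interior point is a saddle.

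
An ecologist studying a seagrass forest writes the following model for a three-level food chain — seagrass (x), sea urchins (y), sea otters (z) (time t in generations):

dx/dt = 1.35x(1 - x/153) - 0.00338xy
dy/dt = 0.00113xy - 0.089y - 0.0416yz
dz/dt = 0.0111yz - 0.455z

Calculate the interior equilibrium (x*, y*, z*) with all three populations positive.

From dz/dt = 0: 0.0111y* = 0.455, so y* = 41.
From dx/dt = 0: 1.35(1 - x*/153) = 0.00338·41, giving x* = 153·(1 - 0.103) = 137.
From dy/dt = 0: 0.00113·137 - 0.089 = 0.0416z*, so z* = 0.0661/0.0416 = 1.59.

x* ≈ 137, y* ≈ 41, z* ≈ 1.59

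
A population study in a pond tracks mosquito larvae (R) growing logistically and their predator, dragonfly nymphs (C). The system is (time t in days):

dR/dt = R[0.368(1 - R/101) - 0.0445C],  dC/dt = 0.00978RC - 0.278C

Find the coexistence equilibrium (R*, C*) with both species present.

From dC/dt = 0 with C > 0: 0.00978R* = 0.278, so R* = 28.4.
Substitute into dR/dt = 0: 0.368(1 - 28.4/101) = 0.0445C*.
The bracket is 0.719, giving C* = 0.264/0.0445 = 5.94.

R* ≈ 28.4, C* ≈ 5.94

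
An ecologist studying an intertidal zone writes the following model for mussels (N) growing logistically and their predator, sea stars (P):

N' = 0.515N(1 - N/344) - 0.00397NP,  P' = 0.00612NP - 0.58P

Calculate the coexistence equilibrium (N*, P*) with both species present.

From dP/dt = 0 with P > 0: 0.00612N* = 0.58, so N* = 94.8.
Substitute into dN/dt = 0: 0.515(1 - 94.8/344) = 0.00397P*.
The bracket is 0.725, giving P* = 0.373/0.00397 = 94.

N* ≈ 94.8, P* ≈ 94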